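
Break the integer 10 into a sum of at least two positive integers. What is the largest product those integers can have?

Fill prod[k] for k=2..10: at each k try every first piece i and multiply by the better of (k−i) uncut or prod[k−i].
prod[2] = 1·max(1,0) = 1·1 = 1
prod[3] = 1·max(2,1) = 1·2 = 2
prod[4] = 2·max(2,1) = 2·2 = 4
prod[5] = 2·max(3,2) = 2·3 = 6
prod[6] = 3·max(3,2) = 3·3 = 9
prod[7] = 2·max(5,6) = 2·6 = 12
prod[8] = 2·max(6,9) = 2·9 = 18
prod[9] = 3·max(6,9) = 3·9 = 27
prod[10] = 2·max(8,18) = 2·18 = 36
One optimal split: 3 + 3 + 2 + 2; product 3·3·2·2 = 36.

36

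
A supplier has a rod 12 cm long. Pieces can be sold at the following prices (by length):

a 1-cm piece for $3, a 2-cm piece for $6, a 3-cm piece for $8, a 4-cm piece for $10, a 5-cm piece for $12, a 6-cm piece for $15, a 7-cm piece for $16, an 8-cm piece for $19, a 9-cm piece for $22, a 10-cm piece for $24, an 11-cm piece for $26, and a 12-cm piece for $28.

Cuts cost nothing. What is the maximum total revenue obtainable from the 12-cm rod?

36

Let best[k] be the best obtainable value from length k. For each k, try every first piece i and keep the best of price[i] + best[k−i].
best[1] = 3
best[2] = max(3+3, 6+0) = 6
best[3] = max(3+6, 6+3, 8+0) = 9
best[4] = max(3+9, 6+6, 8+3, 10+0) = 12
best[5] = max(3+12, 6+9, 8+6, 10+3, 12+0) = 15
best[6] = max(3+15, 6+12, 8+9, 10+6, 12+3, 15+0) = 18
best[7] = max(3+18, 6+15, 8+12, …, 15+3, 16+0) = 21
best[8] = max(3+21, 6+18, 8+15, …, 16+3, 19+0) = 24
best[9] = max(3+24, 6+21, 8+18, …, 19+3, 22+0) = 27
best[10] = max(3+27, 6+24, 8+21, …, 22+3, 24+0) = 30
best[11] = max(3+30, 6+27, 8+24, …, 24+3, 26+0) = 33
best[12] = max(3+33, 6+30, 8+27, …, 26+3, 28+0) = 36
One optimal cutting: 1 + 1 + 1 + 1 + 1 + 1 + 1 + 1 + 1 + 1 + 1 + 1 → $3 + $3 + $3 + $3 + $3 + $3 + $3 + $3 + $3 + $3 + $3 + $3 = $36.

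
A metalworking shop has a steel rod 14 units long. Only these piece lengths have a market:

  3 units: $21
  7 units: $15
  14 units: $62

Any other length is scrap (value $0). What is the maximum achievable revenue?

84

Build r[k] bottom-up: r[k] = max over allowed piece i of (p[i] + r[k−i]).
r[1] = 0
r[2] = 0
r[3] = 21
r[4] = 21
r[5] = 21
r[6] = 42  (first piece 3, then r[3]=21)
r[7] = max(21+21, 15+0) = 42
r[8] = max(21+21, 15+0) = 42
r[9] = max(21+42, 15+0) = 63
r[10] = max(21+42, 15+21) = 63
r[11] = max(21+42, 15+21) = 63
r[12] = max(21+63, 15+21) = 84
r[13] = max(21+63, 15+42) = 84
r[14] = max(21+63, 15+42, 62+0) = 84
One optimal cutting: pieces 3 + 3 + 3 + 3 with 2 units of scrap → $84.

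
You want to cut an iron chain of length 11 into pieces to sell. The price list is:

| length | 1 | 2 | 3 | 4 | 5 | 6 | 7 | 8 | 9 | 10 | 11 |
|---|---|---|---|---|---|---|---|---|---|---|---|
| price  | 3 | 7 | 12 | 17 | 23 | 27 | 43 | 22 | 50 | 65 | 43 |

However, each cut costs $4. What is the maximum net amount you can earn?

Consider every possible first cut. v[k] is the best of p[i]+v[k−i] over all sellable i≤k, charging 4 whenever i<k.
v[1] = 3
v[2] = 7
v[3] = 12
v[4] = 17
v[5] = 23
v[6] = 27
v[7] = 43
v[8] = 42  (first piece 1, then v[7]=43)
v[9] = 50
v[10] = 65
v[11] = 64  (first piece 1, then v[10]=65)
One optimal plan: pieces 10 + 1 (1 cut) → $68 − $4 = $64.

64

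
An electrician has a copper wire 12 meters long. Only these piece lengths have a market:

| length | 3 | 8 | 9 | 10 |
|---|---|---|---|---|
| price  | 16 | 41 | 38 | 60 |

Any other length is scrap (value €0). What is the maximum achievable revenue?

64

Build f[k] bottom-up: f[k] = max over allowed piece i of (p[i] + f[k−i]).
f[1] = 0
f[2] = 0
f[3] = 16
f[4] = 16
f[5] = 16
f[6] = 32  (first piece 3, then f[3]=16)
f[7] = 32
f[8] = max(16+16, 41+0) = 41
f[9] = max(16+32, 41+0, 38+0) = 48
f[10] = max(16+32, 41+0, 38+0, 60+0) = 60
f[11] = max(16+41, 41+16, 38+0, 60+0) = 60
f[12] = max(16+48, 41+16, 38+16, 60+0) = 64
One optimal cutting: 3 + 3 + 3 + 3 → €64.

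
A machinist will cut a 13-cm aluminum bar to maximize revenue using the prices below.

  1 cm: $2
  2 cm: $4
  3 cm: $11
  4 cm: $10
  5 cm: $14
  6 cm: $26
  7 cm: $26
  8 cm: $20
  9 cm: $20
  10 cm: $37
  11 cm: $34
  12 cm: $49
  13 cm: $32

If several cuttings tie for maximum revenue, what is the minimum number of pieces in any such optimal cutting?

3

Let r[k] be the best obtainable value from length k. For each k, try every first piece i and keep the best of price[i] + r[k−i].
r[1] = 2
r[2] = max(2+2, 4+0) = 4
r[3] = max(2+4, 4+2, 11+0) = 11
r[4] = max(2+11, 4+4, 11+2, 10+0) = 13
r[5] = max(2+13, 4+11, 11+4, 10+2, 14+0) = 15
r[6] = max(2+15, 4+13, 11+11, 10+4, 14+2, 26+0) = 26
r[7] = max(2+26, 4+15, 11+13, …, 26+2, 26+0) = 28
r[8] = max(2+28, 4+26, 11+15, …, 26+2, 20+0) = 30
r[9] = max(2+30, 4+28, 11+26, …, 20+2, 20+0) = 37
r[10] = max(2+37, 4+30, 11+28, …, 20+2, 37+0) = 39
r[11] = max(2+39, 4+37, 11+30, …, 37+2, 34+0) = 41
r[12] = max(2+41, 4+39, 11+37, …, 34+2, 49+0) = 52
r[13] = max(2+52, 4+41, 11+39, …, 49+2, 32+0) = 54
Maximum revenue is $54.
Now minimize piece count subject to staying optimal: for each k, pieces[k] = 1 + min over i with p[i]+r[k−i]=r[k] of pieces[k−i].
pieces[10] = 3
pieces[11] = 3
pieces[12] = 2
pieces[13] = 3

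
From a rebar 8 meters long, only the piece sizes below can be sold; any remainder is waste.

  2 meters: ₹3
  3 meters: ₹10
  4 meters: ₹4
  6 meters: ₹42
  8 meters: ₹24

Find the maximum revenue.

Consider every possible first cut. r[k] is the best of p[i]+r[k−i] over all sellable i≤k.
r[1] = 0
r[2] = 3
r[3] = 10
r[4] = 10
r[5] = 13  (first piece 2, then r[3]=10)
r[6] = 42
r[7] = 42
r[8] = 45  (first piece 2, then r[6]=42)
One optimal cutting: 6 + 2 → ₹45.

45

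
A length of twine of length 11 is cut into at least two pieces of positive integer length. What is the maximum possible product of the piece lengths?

54

Let f[k] be the best product for length k (with at least one cut). For each first piece i, the rest contributes max(k−i, f[k−i]).
Small cases: f[2]=1, f[3]=2, f[4]=4, f[5]=6.
f[6] = 3·max(3,2) = 3·3 = 9
f[7] = 2·max(5,6) = 2·6 = 12
f[8] = 2·max(6,9) = 2·9 = 18
f[9] = 3·max(6,9) = 3·9 = 27
f[10] = 2·max(8,18) = 2·18 = 36
f[11] = 2·max(9,27) = 2·27 = 54
One optimal split: 3 + 3 + 3 + 2; product 3·3·3·2 = 54.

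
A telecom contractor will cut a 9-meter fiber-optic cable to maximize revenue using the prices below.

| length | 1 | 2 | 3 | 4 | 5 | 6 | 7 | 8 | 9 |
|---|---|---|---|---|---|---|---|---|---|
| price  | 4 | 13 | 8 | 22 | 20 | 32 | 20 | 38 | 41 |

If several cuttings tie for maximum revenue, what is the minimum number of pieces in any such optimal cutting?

5

Consider every possible first cut. r[k] is the best of p[i]+r[k−i] over all sellable i≤k.
r[1] = 4
r[2] = max(4+4, 13+0) = 13
r[3] = max(4+13, 13+4, 8+0) = 17
r[4] = max(4+17, 13+13, 8+4, 22+0) = 26
r[5] = max(4+26, 13+17, 8+13, 22+4, 20+0) = 30
r[6] = max(4+30, 13+26, 8+17, 22+13, 20+4, 32+0) = 39
r[7] = max(4+39, 13+30, 8+26, …, 32+4, 20+0) = 43
r[8] = max(4+43, 13+39, 8+30, …, 20+4, 38+0) = 52
r[9] = max(4+52, 13+43, 8+39, …, 38+4, 41+0) = 56
Maximum revenue is $56.
Now minimize piece count subject to staying optimal: for each k, pieces[k] = 1 + min over i with p[i]+r[k−i]=r[k] of pieces[k−i].
pieces[6] = 3
pieces[7] = 4
pieces[8] = 4
pieces[9] = 5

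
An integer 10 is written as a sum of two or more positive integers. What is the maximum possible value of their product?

Fill P[k] for k=2..10: at each k try every first piece i and multiply by the better of (k−i) uncut or P[k−i].
P[2] = 1×max(1,0) = 1×1 = 1
P[3] = 1×max(2,1) = 1×2 = 2
P[4] = 2×max(2,1) = 2×2 = 4
P[5] = 2×max(3,2) = 2×3 = 6
P[6] = 3×max(3,2) = 3×3 = 9
P[7] = 2×max(5,6) = 2×6 = 12
P[8] = 2×max(6,9) = 2×9 = 18
P[9] = 3×max(6,9) = 3×9 = 27
P[10] = 2×max(8,18) = 2×18 = 36
One optimal split: 3 + 3 + 2 + 2; product 3×3×2×2 = 36.

36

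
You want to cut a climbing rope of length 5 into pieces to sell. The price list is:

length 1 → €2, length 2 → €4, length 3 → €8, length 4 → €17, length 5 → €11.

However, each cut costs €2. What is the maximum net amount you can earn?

Consider every possible first cut. r[k] is the best of p[i]+r[k−i] over all sellable i≤k, charging 2 whenever i<k.
r[1] = 2
r[2] = 4
r[3] = 8
r[4] = 17
r[5] = 17  (first piece 1, then r[4]=17)
One optimal plan: pieces 4 + 1 (1 cut) → €19 − €2 = €17.

17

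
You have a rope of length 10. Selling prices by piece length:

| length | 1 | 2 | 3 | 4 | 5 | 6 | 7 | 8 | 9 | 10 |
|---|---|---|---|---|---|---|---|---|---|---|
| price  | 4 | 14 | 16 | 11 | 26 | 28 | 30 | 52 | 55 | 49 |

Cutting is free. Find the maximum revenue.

Consider every possible first cut. v[k] is the best of p[i]+v[k−i] over all sellable i≤k.
v[1] = 4
v[2] = 14
v[3] = 18  (first piece 1, then v[2]=14)
v[4] = 28  (first piece 2, then v[2]=14)
v[5] = 32  (first piece 1, then v[4]=28)
v[6] = 42  (first piece 2, then v[4]=28)
v[7] = 46  (first piece 1, then v[6]=42)
v[8] = 56  (first piece 2, then v[6]=42)
v[9] = 60  (first piece 1, then v[8]=56)
v[10] = 70  (first piece 2, then v[8]=56)
One optimal cutting: 2 + 2 + 2 + 2 + 2 → $14 + $14 + $14 + $14 + $14 = $70.

70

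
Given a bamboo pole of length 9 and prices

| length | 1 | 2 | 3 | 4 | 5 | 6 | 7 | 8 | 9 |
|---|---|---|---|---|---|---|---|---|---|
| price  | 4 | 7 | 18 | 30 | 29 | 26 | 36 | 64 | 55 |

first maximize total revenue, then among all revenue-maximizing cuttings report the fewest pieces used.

Consider every possible first cut. r[k] is the best of p[i]+r[k−i] over all sellable i≤k.
r[1] = 4
r[2] = max(4+4, 7+0) = 8
r[3] = max(4+8, 7+4, 18+0) = 18
r[4] = max(4+18, 7+8, 18+4, 30+0) = 30
r[5] = max(4+30, 7+18, 18+8, 30+4, 29+0) = 34
r[6] = max(4+34, 7+30, 18+18, 30+8, 29+4, 26+0) = 38
r[7] = max(4+38, 7+34, 18+30, …, 26+4, 36+0) = 48
r[8] = max(4+48, 7+38, 18+34, …, 36+4, 64+0) = 64
r[9] = max(4+64, 7+48, 18+38, …, 64+4, 55+0) = 68
Maximum revenue is $68.
Now minimize piece count subject to staying optimal: for each k, pieces[k] = 1 + min over i with p[i]+r[k−i]=r[k] of pieces[k−i].
pieces[6] = 3
pieces[7] = 2
pieces[8] = 1
pieces[9] = 2

2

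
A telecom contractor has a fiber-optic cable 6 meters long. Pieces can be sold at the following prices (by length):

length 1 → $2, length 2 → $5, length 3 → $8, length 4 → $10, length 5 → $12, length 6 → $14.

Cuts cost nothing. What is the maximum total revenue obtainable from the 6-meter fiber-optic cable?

Consider every possible first cut. v[k] is the best of p[i]+v[k−i] over all sellable i≤k.
v[1] = 2
v[2] = 5
v[3] = 8
v[4] = 10  (first piece 1, then v[3]=8)
v[5] = 13  (first piece 2, then v[3]=8)
v[6] = 16  (first piece 3, then v[3]=8)
One optimal cutting: 3 + 3 → $8 + $8 = $16.

16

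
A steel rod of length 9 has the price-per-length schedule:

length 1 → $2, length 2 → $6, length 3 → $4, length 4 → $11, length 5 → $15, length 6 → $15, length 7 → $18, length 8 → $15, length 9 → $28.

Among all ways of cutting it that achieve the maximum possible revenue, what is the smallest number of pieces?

1

Build r[k] bottom-up: r[k] = max over allowed piece i of (p[i] + r[k−i]).
r[1] = 2
r[2] = max(2+2, 6+0) = 6
r[3] = max(2+6, 6+2, 4+0) = 8
r[4] = max(2+8, 6+6, 4+2, 11+0) = 12
r[5] = max(2+12, 6+8, 4+6, 11+2, 15+0) = 15
r[6] = max(2+15, 6+12, 4+8, 11+6, 15+2, 15+0) = 18
r[7] = max(2+18, 6+15, 4+12, …, 15+2, 18+0) = 21
r[8] = max(2+21, 6+18, 4+15, …, 18+2, 15+0) = 24
r[9] = max(2+24, 6+21, 4+18, …, 15+2, 28+0) = 28
Maximum revenue is $28.
Now minimize piece count subject to staying optimal: for each k, pieces[k] = 1 + min over i with p[i]+r[k−i]=r[k] of pieces[k−i].
pieces[6] = 3
pieces[7] = 2
pieces[8] = 4
pieces[9] = 1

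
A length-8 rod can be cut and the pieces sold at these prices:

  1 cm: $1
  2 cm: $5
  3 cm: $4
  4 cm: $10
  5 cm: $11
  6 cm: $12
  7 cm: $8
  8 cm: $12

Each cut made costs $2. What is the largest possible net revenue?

Build net[k] bottom-up: net[k] = max over allowed piece i of (p[i] + net[k−i]) − 2 per cut.
net[1] = 1
net[2] = 5
net[3] = 4  (first piece 1, then net[2]=5)
net[4] = 10
net[5] = 11
net[6] = 13  (first piece 2, then net[4]=10)
net[7] = 14  (first piece 2, then net[5]=11)
net[8] = 18  (first piece 4, then net[4]=10)
One optimal plan: pieces 4 + 4 (1 cut) → $20 − $2 = $18.

18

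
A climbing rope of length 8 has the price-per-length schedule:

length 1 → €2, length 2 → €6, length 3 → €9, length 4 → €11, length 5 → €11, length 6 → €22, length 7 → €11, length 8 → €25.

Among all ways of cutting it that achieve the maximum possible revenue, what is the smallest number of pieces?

2

Build r[k] bottom-up: r[k] = max over allowed piece i of (p[i] + r[k−i]).
r[1] = 2
r[2] = 6
r[3] = 9
r[4] = 12  (first piece 2, then r[2]=6)
r[5] = 15  (first piece 2, then r[3]=9)
r[6] = 22
r[7] = 24  (first piece 1, then r[6]=22)
r[8] = 28  (first piece 2, then r[6]=22)
Maximum revenue is €28.
Now minimize piece count subject to staying optimal: for each k, pieces[k] = 1 + min over i with p[i]+r[k−i]=r[k] of pieces[k−i].
pieces[5] = 2
pieces[6] = 1
pieces[7] = 2
pieces[8] = 2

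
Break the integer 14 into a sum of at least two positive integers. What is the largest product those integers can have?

Define f[k] = max over 1≤i<k of i · max(k−i, f[k−i]); the inner max lets the remainder stay uncut if that's better.
f[2] = 1·max(1,0) = 1·1 = 1
f[3] = 1·max(2,1) = 1·2 = 2
f[4] = 2·max(2,1) = 2·2 = 4
f[5] = 2·max(3,2) = 2·3 = 6
f[6] = 3·max(3,2) = 3·3 = 9
f[7] = 2·max(5,6) = 2·6 = 12
f[8] = 2·max(6,9) = 2·9 = 18
f[9] = 3·max(6,9) = 3·9 = 27
f[10] = 2·max(8,18) = 2·18 = 36
f[11] = 2·max(9,27) = 2·27 = 54
f[12] = 3·max(9,27) = 3·27 = 81
f[13] = 2·max(11,54) = 2·54 = 108
f[14] = 2·max(12,81) = 2·81 = 162
One optimal split: 3 + 3 + 3 + 3 + 2; product 3·3·3·3·2 = 162.

162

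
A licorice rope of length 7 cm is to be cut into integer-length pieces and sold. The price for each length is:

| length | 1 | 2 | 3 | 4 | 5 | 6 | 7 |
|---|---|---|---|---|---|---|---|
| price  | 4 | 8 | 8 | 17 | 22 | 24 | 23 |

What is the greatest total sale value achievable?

Let best[k] be the best obtainable value from length k. For each k, try every first piece i and keep the best of price[i] + best[k−i].
best[1] = 4
best[2] = 8  (first piece 1, then best[1]=4)
best[3] = 12  (first piece 1, then best[2]=8)
best[4] = 17
best[5] = 22
best[6] = 26  (first piece 1, then best[5]=22)
best[7] = 30  (first piece 1, then best[6]=26)
One optimal cutting: 5 + 1 + 1 → ¢22 + ¢4 + ¢4 = ¢30.

30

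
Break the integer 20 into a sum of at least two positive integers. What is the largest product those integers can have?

Define g[k] = max over 1≤i<k of i · max(k−i, g[k−i]); the inner max lets the remainder stay uncut if that's better.
g[2] = 1×max(1,0) = 1×1 = 1
g[3] = 1×max(2,1) = 1×2 = 2
g[4] = 2×max(2,1) = 2×2 = 4
g[5] = 2×max(3,2) = 2×3 = 6
g[6] = 3×max(3,2) = 3×3 = 9
g[7] = 2×max(5,6) = 2×6 = 12
g[8] = 2×max(6,9) = 2×9 = 18
g[9] = 3×max(6,9) = 3×9 = 27
g[10] = 2×max(8,18) = 2×18 = 36
g[11] = 2×max(9,27) = 2×27 = 54
g[12] = 3×max(9,27) = 3×27 = 81
g[13] = 2×max(11,54) = 2×54 = 108
g[14] = 2×max(12,81) = 2×81 = 162
g[15] = 3×max(12,81) = 3×81 = 243
g[16] = 2×max(14,162) = 2×162 = 324
g[17] = 2×max(15,243) = 2×243 = 486
g[18] = 3×max(15,243) = 3×243 = 729
g[19] = 2×max(17,486) = 2×486 = 972
g[20] = 2×max(18,729) = 2×729 = 1458
One optimal split: 3 + 3 + 3 + 3 + 3 + 3 + 2; product 3×3×3×3×3×3×2 = 1458.

1458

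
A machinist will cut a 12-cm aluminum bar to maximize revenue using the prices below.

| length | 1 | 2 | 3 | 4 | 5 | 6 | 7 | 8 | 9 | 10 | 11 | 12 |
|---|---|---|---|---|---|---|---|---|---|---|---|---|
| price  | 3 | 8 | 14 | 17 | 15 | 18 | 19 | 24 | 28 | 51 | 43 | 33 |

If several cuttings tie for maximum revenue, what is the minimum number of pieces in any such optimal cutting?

2

Consider every possible first cut. r[k] is the best of p[i]+r[k−i] over all sellable i≤k.
r[1] = 3
r[2] = max(3+3, 8+0) = 8
r[3] = max(3+8, 8+3, 14+0) = 14
r[4] = max(3+14, 8+8, 14+3, 17+0) = 17
r[5] = max(3+17, 8+14, 14+8, 17+3, 15+0) = 22
r[6] = max(3+22, 8+17, 14+14, 17+8, 15+3, 18+0) = 28
r[7] = max(3+28, 8+22, 14+17, …, 18+3, 19+0) = 31
r[8] = max(3+31, 8+28, 14+22, …, 19+3, 24+0) = 36
r[9] = max(3+36, 8+31, 14+28, …, 24+3, 28+0) = 42
r[10] = max(3+42, 8+36, 14+31, …, 28+3, 51+0) = 51
r[11] = max(3+51, 8+42, 14+36, …, 51+3, 43+0) = 54
r[12] = max(3+54, 8+51, 14+42, …, 43+3, 33+0) = 59
Maximum revenue is $59.
Now minimize piece count subject to staying optimal: for each k, pieces[k] = 1 + min over i with p[i]+r[k−i]=r[k] of pieces[k−i].
pieces[9] = 3
pieces[10] = 1
pieces[11] = 2
pieces[12] = 2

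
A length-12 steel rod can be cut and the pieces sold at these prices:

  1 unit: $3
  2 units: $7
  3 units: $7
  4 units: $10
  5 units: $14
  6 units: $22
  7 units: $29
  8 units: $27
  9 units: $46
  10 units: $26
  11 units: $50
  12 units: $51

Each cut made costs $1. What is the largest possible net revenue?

Consider every possible first cut. v[k] is the best of p[i]+v[k−i] over all sellable i≤k, charging 1 whenever i<k.
v[1] = 3
v[2] = max(3+3-1, 7+0) = 7
v[3] = max(3+7-1, 7+3-1, 7+0) = 9
v[4] = max(3+9-1, 7+7-1, 7+3-1, 10+0) = 13
v[5] = max(3+13-1, 7+9-1, 7+7-1, 10+3-1, 14+0) = 15
v[6] = max(3+15-1, 7+13-1, 7+9-1, 10+7-1, 14+3-1, 22+0) = 22
v[7] = max(3+22-1, 7+15-1, 7+13-1, …, 22+3-1, 29+0) = 29
v[8] = max(3+29-1, 7+22-1, 7+15-1, …, 29+3-1, 27+0) = 31
v[9] = max(3+31-1, 7+29-1, 7+22-1, …, 27+3-1, 46+0) = 46
v[10] = max(3+46-1, 7+31-1, 7+29-1, …, 46+3-1, 26+0) = 48
v[11] = max(3+48-1, 7+46-1, 7+31-1, …, 26+3-1, 50+0) = 52
v[12] = max(3+52-1, 7+48-1, 7+46-1, …, 50+3-1, 51+0) = 54
One optimal plan: pieces 9 + 2 + 1 (2 cuts) → $56 − $2 = $54.

54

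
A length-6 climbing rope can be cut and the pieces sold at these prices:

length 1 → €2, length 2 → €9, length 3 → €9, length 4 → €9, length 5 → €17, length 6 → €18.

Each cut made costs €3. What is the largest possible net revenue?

21

Let v[k] be the best obtainable value from length k. For each k, try every first piece i and keep the best of price[i] + v[k−i] minus the 3 cut fee when i<k.
v[1] = 2
v[2] = max(2+2-3, 9+0) = 9
v[3] = max(2+9-3, 9+2-3, 9+0) = 9
v[4] = max(2+9-3, 9+9-3, 9+2-3, 9+0) = 15
v[5] = max(2+15-3, 9+9-3, 9+9-3, 9+2-3, 17+0) = 17
v[6] = max(2+17-3, 9+15-3, 9+9-3, 9+9-3, 17+2-3, 18+0) = 21
One optimal plan: pieces 2 + 2 + 2 (2 cuts) → €27 − €6 = €21.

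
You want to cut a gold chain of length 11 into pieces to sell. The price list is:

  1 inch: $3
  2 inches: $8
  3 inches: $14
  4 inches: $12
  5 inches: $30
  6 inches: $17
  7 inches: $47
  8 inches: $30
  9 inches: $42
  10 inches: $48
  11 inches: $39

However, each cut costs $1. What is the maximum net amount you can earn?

Build v[k] bottom-up: v[k] = max over allowed piece i of (p[i] + v[k−i]) − 1 per cut.
v[1] = 3
v[2] = max(3+3-1, 8+0) = 8
v[3] = max(3+8-1, 8+3-1, 14+0) = 14
v[4] = max(3+14-1, 8+8-1, 14+3-1, 12+0) = 16
v[5] = max(3+16-1, 8+14-1, 14+8-1, 12+3-1, 30+0) = 30
v[6] = max(3+30-1, 8+16-1, 14+14-1, 12+8-1, 30+3-1, 17+0) = 32
v[7] = max(3+32-1, 8+30-1, 14+16-1, …, 17+3-1, 47+0) = 47
v[8] = max(3+47-1, 8+32-1, 14+30-1, …, 47+3-1, 30+0) = 49
v[9] = max(3+49-1, 8+47-1, 14+32-1, …, 30+3-1, 42+0) = 54
v[10] = max(3+54-1, 8+49-1, 14+47-1, …, 42+3-1, 48+0) = 60
v[11] = max(3+60-1, 8+54-1, 14+49-1, …, 48+3-1, 39+0) = 62
One optimal plan: pieces 7 + 3 + 1 (2 cuts) → $64 − $2 = $62.

62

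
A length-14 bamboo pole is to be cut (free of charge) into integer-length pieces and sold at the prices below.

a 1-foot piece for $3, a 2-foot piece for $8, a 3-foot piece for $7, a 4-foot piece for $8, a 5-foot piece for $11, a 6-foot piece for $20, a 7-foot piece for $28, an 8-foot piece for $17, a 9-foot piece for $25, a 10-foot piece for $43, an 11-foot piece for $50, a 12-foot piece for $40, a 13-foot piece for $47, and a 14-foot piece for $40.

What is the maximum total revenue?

Build v[k] bottom-up: v[k] = max over allowed piece i of (p[i] + v[k−i]).
v[1] = 3
v[2] = 8
v[3] = 11  (first piece 1, then v[2]=8)
v[4] = 16  (first piece 2, then v[2]=8)
v[5] = 19  (first piece 1, then v[4]=16)
v[6] = 24  (first piece 2, then v[4]=16)
v[7] = 28
v[8] = 32  (first piece 2, then v[6]=24)
v[9] = 36  (first piece 2, then v[7]=28)
v[10] = 43
v[11] = 50
v[12] = 53  (first piece 1, then v[11]=50)
v[13] = 58  (first piece 2, then v[11]=50)
v[14] = 61  (first piece 1, then v[13]=58)
One optimal cutting: 11 + 2 + 1 → $50 + $8 + $3 = $61.

61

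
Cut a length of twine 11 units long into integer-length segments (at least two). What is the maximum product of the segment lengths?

Let f[k] be the best product for length k (with at least one cut). For each first piece i, the rest contributes max(k−i, f[k−i]).
Small cases: f[2]=1, f[3]=2, f[4]=4, f[5]=6.
f[6] = 3*max(3,2) = 3*3 = 9
f[7] = 2*max(5,6) = 2*6 = 12
f[8] = 2*max(6,9) = 2*9 = 18
f[9] = 3*max(6,9) = 3*9 = 27
f[10] = 2*max(8,18) = 2*18 = 36
f[11] = 2*max(9,27) = 2*27 = 54
One optimal split: 3 + 3 + 3 + 2; product 3*3*3*2 = 54.

54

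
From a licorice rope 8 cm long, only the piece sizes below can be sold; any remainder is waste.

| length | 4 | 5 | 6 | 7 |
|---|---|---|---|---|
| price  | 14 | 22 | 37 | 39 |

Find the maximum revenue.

39

Consider every possible first cut. r[k] is the best of p[i]+r[k−i] over all sellable i≤k.
r[1] = 0
r[2] = 0
r[3] = 0
r[4] = 14
r[5] = 22
r[6] = 37
r[7] = 39
r[8] = 39
One optimal cutting: pieces 7 with 1 cm of scrap → ¢39.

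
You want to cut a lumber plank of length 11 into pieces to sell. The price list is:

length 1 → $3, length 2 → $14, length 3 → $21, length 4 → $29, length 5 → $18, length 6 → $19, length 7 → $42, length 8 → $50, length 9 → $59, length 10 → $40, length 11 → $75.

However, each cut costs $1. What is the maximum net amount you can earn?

Build v[k] bottom-up: v[k] = max over allowed piece i of (p[i] + v[k−i]) − 1 per cut.
v[1] = 3
v[2] = max(3+3-1, 14+0) = 14
v[3] = max(3+14-1, 14+3-1, 21+0) = 21
v[4] = max(3+21-1, 14+14-1, 21+3-1, 29+0) = 29
v[5] = max(3+29-1, 14+21-1, 21+14-1, 29+3-1, 18+0) = 34
v[6] = max(3+34-1, 14+29-1, 21+21-1, 29+14-1, 18+3-1, 19+0) = 42
v[7] = max(3+42-1, 14+34-1, 21+29-1, …, 19+3-1, 42+0) = 49
v[8] = max(3+49-1, 14+42-1, 21+34-1, …, 42+3-1, 50+0) = 57
v[9] = max(3+57-1, 14+49-1, 21+42-1, …, 50+3-1, 59+0) = 62
v[10] = max(3+62-1, 14+57-1, 21+49-1, …, 59+3-1, 40+0) = 70
v[11] = max(3+70-1, 14+62-1, 21+57-1, …, 40+3-1, 75+0) = 77
One optimal plan: pieces 4 + 4 + 3 (2 cuts) → $79 − $2 = $77.

77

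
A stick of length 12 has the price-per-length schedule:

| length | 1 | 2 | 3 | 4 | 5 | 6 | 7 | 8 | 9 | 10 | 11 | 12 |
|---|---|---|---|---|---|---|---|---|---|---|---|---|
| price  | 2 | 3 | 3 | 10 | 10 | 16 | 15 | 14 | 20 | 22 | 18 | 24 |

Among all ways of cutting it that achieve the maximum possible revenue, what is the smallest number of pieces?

Build r[k] bottom-up: r[k] = max over allowed piece i of (p[i] + r[k−i]).
r[1] = 2
r[2] = max(2+2, 3+0) = 4
r[3] = max(2+4, 3+2, 3+0) = 6
r[4] = max(2+6, 3+4, 3+2, 10+0) = 10
r[5] = max(2+10, 3+6, 3+4, 10+2, 10+0) = 12
r[6] = max(2+12, 3+10, 3+6, 10+4, 10+2, 16+0) = 16
r[7] = max(2+16, 3+12, 3+10, …, 16+2, 15+0) = 18
r[8] = max(2+18, 3+16, 3+12, …, 15+2, 14+0) = 20
r[9] = max(2+20, 3+18, 3+16, …, 14+2, 20+0) = 22
r[10] = max(2+22, 3+20, 3+18, …, 20+2, 22+0) = 26
r[11] = max(2+26, 3+22, 3+20, …, 22+2, 18+0) = 28
r[12] = max(2+28, 3+26, 3+22, …, 18+2, 24+0) = 32
Maximum revenue is €32.
Now minimize piece count subject to staying optimal: for each k, pieces[k] = 1 + min over i with p[i]+r[k−i]=r[k] of pieces[k−i].
pieces[9] = 3
pieces[10] = 2
pieces[11] = 3
pieces[12] = 2

2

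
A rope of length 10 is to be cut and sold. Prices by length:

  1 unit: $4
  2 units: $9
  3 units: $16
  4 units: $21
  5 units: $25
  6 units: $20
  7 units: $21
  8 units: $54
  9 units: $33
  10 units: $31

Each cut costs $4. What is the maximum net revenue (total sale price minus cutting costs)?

59

Build r[k] bottom-up: r[k] = max over allowed piece i of (p[i] + r[k−i]) − 4 per cut.
r[1] = 4
r[2] = max(4+4-4, 9+0) = 9
r[3] = max(4+9-4, 9+4-4, 16+0) = 16
r[4] = max(4+16-4, 9+9-4, 16+4-4, 21+0) = 21
r[5] = max(4+21-4, 9+16-4, 16+9-4, 21+4-4, 25+0) = 25
r[6] = max(4+25-4, 9+21-4, 16+16-4, 21+9-4, 25+4-4, 20+0) = 28
r[7] = max(4+28-4, 9+25-4, 16+21-4, …, 20+4-4, 21+0) = 33
r[8] = max(4+33-4, 9+28-4, 16+25-4, …, 21+4-4, 54+0) = 54
r[9] = max(4+54-4, 9+33-4, 16+28-4, …, 54+4-4, 33+0) = 54
r[10] = max(4+54-4, 9+54-4, 16+33-4, …, 33+4-4, 31+0) = 59
One optimal plan: pieces 8 + 2 (1 cut) → $63 − $4 = $59.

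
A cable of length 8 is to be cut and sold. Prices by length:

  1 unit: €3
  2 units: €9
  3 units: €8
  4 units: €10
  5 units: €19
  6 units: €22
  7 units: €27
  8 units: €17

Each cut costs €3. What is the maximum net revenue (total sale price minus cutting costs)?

Build r[k] bottom-up: r[k] = max over allowed piece i of (p[i] + r[k−i]) − 3 per cut.
r[1] = 3
r[2] = 9
r[3] = 9  (first piece 1, then r[2]=9)
r[4] = 15  (first piece 2, then r[2]=9)
r[5] = 19
r[6] = 22
r[7] = 27
r[8] = 28  (first piece 2, then r[6]=22)
One optimal plan: pieces 6 + 2 (1 cut) → €31 − €3 = €28.

28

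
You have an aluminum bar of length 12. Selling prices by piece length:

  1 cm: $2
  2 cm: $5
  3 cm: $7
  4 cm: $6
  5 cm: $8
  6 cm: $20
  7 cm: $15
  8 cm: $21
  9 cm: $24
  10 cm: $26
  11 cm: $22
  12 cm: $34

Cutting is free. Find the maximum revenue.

Consider every possible first cut. v[k] is the best of p[i]+v[k−i] over all sellable i≤k.
v[1] = 2
v[2] = 5
v[3] = 7  (first piece 1, then v[2]=5)
v[4] = 10  (first piece 2, then v[2]=5)
v[5] = 12  (first piece 1, then v[4]=10)
v[6] = 20
v[7] = 22  (first piece 1, then v[6]=20)
v[8] = 25  (first piece 2, then v[6]=20)
v[9] = 27  (first piece 1, then v[8]=25)
v[10] = 30  (first piece 2, then v[8]=25)
v[11] = 32  (first piece 1, then v[10]=30)
v[12] = 40  (first piece 6, then v[6]=20)
One optimal cutting: 6 + 6 → $20 + $20 = $40.

40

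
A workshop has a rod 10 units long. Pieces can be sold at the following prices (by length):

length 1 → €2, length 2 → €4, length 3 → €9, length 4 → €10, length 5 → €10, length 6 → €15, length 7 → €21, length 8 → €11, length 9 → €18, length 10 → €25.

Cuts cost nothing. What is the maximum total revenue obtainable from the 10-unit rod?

30

Consider every possible first cut. v[k] is the best of p[i]+v[k−i] over all sellable i≤k.
v[1] = 2
v[2] = max(2+2, 4+0) = 4
v[3] = max(2+4, 4+2, 9+0) = 9
v[4] = max(2+9, 4+4, 9+2, 10+0) = 11
v[5] = max(2+11, 4+9, 9+4, 10+2, 10+0) = 13
v[6] = max(2+13, 4+11, 9+9, 10+4, 10+2, 15+0) = 18
v[7] = max(2+18, 4+13, 9+11, …, 15+2, 21+0) = 21
v[8] = max(2+21, 4+18, 9+13, …, 21+2, 11+0) = 23
v[9] = max(2+23, 4+21, 9+18, …, 11+2, 18+0) = 27
v[10] = max(2+27, 4+23, 9+21, …, 18+2, 25+0) = 30
One optimal cutting: 7 + 3 → €21 + €9 = €30.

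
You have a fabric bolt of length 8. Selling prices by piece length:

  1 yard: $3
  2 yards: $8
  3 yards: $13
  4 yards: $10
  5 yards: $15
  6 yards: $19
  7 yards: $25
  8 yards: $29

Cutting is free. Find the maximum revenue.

Let R[k] be the best obtainable value from length k. For each k, try every first piece i and keep the best of price[i] + R[k−i].
R[1] = 3
R[2] = max(3+3, 8+0) = 8
R[3] = max(3+8, 8+3, 13+0) = 13
R[4] = max(3+13, 8+8, 13+3, 10+0) = 16
R[5] = max(3+16, 8+13, 13+8, 10+3, 15+0) = 21
R[6] = max(3+21, 8+16, 13+13, 10+8, 15+3, 19+0) = 26
R[7] = max(3+26, 8+21, 13+16, …, 19+3, 25+0) = 29
R[8] = max(3+29, 8+26, 13+21, …, 25+3, 29+0) = 34
One optimal cutting: 3 + 3 + 2 → $13 + $13 + $8 = $34.

34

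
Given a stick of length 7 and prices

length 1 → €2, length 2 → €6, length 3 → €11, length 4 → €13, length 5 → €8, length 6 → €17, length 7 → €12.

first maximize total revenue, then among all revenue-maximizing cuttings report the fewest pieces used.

Let r[k] be the best obtainable value from length k. For each k, try every first piece i and keep the best of price[i] + r[k−i].
r[1] = 2
r[2] = 6
r[3] = 11
r[4] = 13  (first piece 1, then r[3]=11)
r[5] = 17  (first piece 2, then r[3]=11)
r[6] = 22  (first piece 3, then r[3]=11)
r[7] = 24  (first piece 1, then r[6]=22)
Maximum revenue is €24.
Now minimize piece count subject to staying optimal: for each k, pieces[k] = 1 + min over i with p[i]+r[k−i]=r[k] of pieces[k−i].
pieces[4] = 1
pieces[5] = 2
pieces[6] = 2
pieces[7] = 2

2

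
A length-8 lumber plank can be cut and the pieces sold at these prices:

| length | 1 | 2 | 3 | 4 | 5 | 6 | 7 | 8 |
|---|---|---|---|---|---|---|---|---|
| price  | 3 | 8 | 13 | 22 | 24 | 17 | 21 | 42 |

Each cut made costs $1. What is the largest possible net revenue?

Consider every possible first cut. r[k] is the best of p[i]+r[k−i] over all sellable i≤k, charging 1 whenever i<k.
r[1] = 3
r[2] = max(3+3-1, 8+0) = 8
r[3] = max(3+8-1, 8+3-1, 13+0) = 13
r[4] = max(3+13-1, 8+8-1, 13+3-1, 22+0) = 22
r[5] = max(3+22-1, 8+13-1, 13+8-1, 22+3-1, 24+0) = 24
r[6] = max(3+24-1, 8+22-1, 13+13-1, 22+8-1, 24+3-1, 17+0) = 29
r[7] = max(3+29-1, 8+24-1, 13+22-1, …, 17+3-1, 21+0) = 34
r[8] = max(3+34-1, 8+29-1, 13+24-1, …, 21+3-1, 42+0) = 43
One optimal plan: pieces 4 + 4 (1 cut) → $44 − $1 = $43.

43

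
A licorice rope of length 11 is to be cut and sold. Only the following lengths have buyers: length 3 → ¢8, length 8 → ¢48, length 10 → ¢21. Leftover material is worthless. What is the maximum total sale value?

56

Build f[k] bottom-up: f[k] = max over allowed piece i of (p[i] + f[k−i]).
f[1] = 0
f[2] = 0
f[3] = 8
f[4] = 8
f[5] = 8
f[6] = 16  (first piece 3, then f[3]=8)
f[7] = 16
f[8] = max(8+8, 48+0) = 48
f[9] = max(8+16, 48+0) = 48
f[10] = max(8+16, 48+0, 21+0) = 48
f[11] = max(8+48, 48+8, 21+0) = 56
One optimal cutting: 8 + 3 → ¢56.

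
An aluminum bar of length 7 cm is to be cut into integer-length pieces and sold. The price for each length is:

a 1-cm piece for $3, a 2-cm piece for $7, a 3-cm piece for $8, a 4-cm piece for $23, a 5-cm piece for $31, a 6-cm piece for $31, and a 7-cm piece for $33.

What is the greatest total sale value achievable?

Consider every possible first cut. r[k] is the best of p[i]+r[k−i] over all sellable i≤k.
r[1] = 3
r[2] = 7
r[3] = 10  (first piece 1, then r[2]=7)
r[4] = 23
r[5] = 31
r[6] = 34  (first piece 1, then r[5]=31)
r[7] = 38  (first piece 2, then r[5]=31)
One optimal cutting: 5 + 2 → $31 + $7 = $38.

38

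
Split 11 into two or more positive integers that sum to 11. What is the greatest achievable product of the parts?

54

Fill m[k] for k=2..11: at each k try every first piece i and multiply by the better of (k−i) uncut or m[k−i].
m[2] = 1·max(1,0) = 1·1 = 1
m[3] = 1·max(2,1) = 1·2 = 2
m[4] = 2·max(2,1) = 2·2 = 4
m[5] = 2·max(3,2) = 2·3 = 6
m[6] = 3·max(3,2) = 3·3 = 9
m[7] = 2·max(5,6) = 2·6 = 12
m[8] = 2·max(6,9) = 2·9 = 18
m[9] = 3·max(6,9) = 3·9 = 27
m[10] = 2·max(8,18) = 2·18 = 36
m[11] = 2·max(9,27) = 2·27 = 54
One optimal split: 3 + 3 + 3 + 2; product 3·3·3·2 = 54.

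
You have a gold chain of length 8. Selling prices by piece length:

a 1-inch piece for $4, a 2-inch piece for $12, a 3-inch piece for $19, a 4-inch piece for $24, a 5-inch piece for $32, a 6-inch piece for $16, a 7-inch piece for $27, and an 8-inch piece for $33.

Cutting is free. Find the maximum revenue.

51

Build v[k] bottom-up: v[k] = max over allowed piece i of (p[i] + v[k−i]).
v[1] = 4
v[2] = 12
v[3] = 19
v[4] = 24  (first piece 2, then v[2]=12)
v[5] = 32
v[6] = 38  (first piece 3, then v[3]=19)
v[7] = 44  (first piece 2, then v[5]=32)
v[8] = 51  (first piece 3, then v[5]=32)
One optimal cutting: 5 + 3 → $32 + $19 = $51.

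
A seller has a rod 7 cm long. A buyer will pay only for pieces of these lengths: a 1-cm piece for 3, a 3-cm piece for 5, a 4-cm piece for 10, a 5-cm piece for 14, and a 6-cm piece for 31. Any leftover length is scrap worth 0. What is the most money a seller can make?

Consider every possible first cut. r[k] is the best of p[i]+r[k−i] over all sellable i≤k.
r[1] = 3
r[2] = 6  (first piece 1, then r[1]=3)
r[3] = 9  (first piece 1, then r[2]=6)
r[4] = 12  (first piece 1, then r[3]=9)
r[5] = 15  (first piece 1, then r[4]=12)
r[6] = 31
r[7] = 34  (first piece 1, then r[6]=31)
One optimal cutting: 6 + 1 → 34.

34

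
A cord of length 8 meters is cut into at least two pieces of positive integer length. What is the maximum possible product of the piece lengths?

Let f[k] be the best product for length k (with at least one cut). For each first piece i, the rest contributes max(k−i, f[k−i]).
f[2] = 1·max(1,0) = 1·1 = 1
f[3] = 1·max(2,1) = 1·2 = 2
f[4] = 2·max(2,1) = 2·2 = 4
f[5] = 2·max(3,2) = 2·3 = 6
f[6] = 3·max(3,2) = 3·3 = 9
f[7] = 2·max(5,6) = 2·6 = 12
f[8] = 2·max(6,9) = 2·9 = 18
One optimal split: 3 + 3 + 2; product 3·3·2 = 18.

18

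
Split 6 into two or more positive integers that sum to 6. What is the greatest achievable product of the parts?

9

Define m[k] = max over 1≤i<k of i · max(k−i, m[k−i]); the inner max lets the remainder stay uncut if that's better.
m[2] = 1×max(1,0) = 1×1 = 1
m[3] = 1×max(2,1) = 1×2 = 2
m[4] = 2×max(2,1) = 2×2 = 4
m[5] = 2×max(3,2) = 2×3 = 6
m[6] = 3×max(3,2) = 3×3 = 9
One optimal split: 3 + 3; product 3×3 = 9.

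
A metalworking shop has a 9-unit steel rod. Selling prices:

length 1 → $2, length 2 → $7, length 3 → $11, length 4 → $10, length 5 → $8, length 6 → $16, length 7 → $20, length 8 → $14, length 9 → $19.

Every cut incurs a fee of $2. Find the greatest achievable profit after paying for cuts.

29

Consider every possible first cut. v[k] is the best of p[i]+v[k−i] over all sellable i≤k, charging 2 whenever i<k.
v[1] = 2
v[2] = max(2+2-2, 7+0) = 7
v[3] = max(2+7-2, 7+2-2, 11+0) = 11
v[4] = max(2+11-2, 7+7-2, 11+2-2, 10+0) = 12
v[5] = max(2+12-2, 7+11-2, 11+7-2, 10+2-2, 8+0) = 16
v[6] = max(2+16-2, 7+12-2, 11+11-2, 10+7-2, 8+2-2, 16+0) = 20
v[7] = max(2+20-2, 7+16-2, 11+12-2, …, 16+2-2, 20+0) = 21
v[8] = max(2+21-2, 7+20-2, 11+16-2, …, 20+2-2, 14+0) = 25
v[9] = max(2+25-2, 7+21-2, 11+20-2, …, 14+2-2, 19+0) = 29
One optimal plan: pieces 3 + 3 + 3 (2 cuts) → $33 − $4 = $29.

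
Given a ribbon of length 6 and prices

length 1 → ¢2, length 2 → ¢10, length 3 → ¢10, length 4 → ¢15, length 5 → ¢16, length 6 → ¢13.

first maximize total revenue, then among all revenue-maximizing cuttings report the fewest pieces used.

Build r[k] bottom-up: r[k] = max over allowed piece i of (p[i] + r[k−i]).
r[1] = 2
r[2] = 10
r[3] = 12  (first piece 1, then r[2]=10)
r[4] = 20  (first piece 2, then r[2]=10)
r[5] = 22  (first piece 1, then r[4]=20)
r[6] = 30  (first piece 2, then r[4]=20)
Maximum revenue is ¢30.
Now minimize piece count subject to staying optimal: for each k, pieces[k] = 1 + min over i with p[i]+r[k−i]=r[k] of pieces[k−i].
pieces[3] = 2
pieces[4] = 2
pieces[5] = 3
pieces[6] = 3

3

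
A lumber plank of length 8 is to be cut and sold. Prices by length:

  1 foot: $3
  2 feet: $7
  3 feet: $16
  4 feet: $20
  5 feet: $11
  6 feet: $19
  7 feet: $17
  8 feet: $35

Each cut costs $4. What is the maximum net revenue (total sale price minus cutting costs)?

36

Build r[k] bottom-up: r[k] = max over allowed piece i of (p[i] + r[k−i]) − 4 per cut.
r[1] = 3
r[2] = max(3+3-4, 7+0) = 7
r[3] = max(3+7-4, 7+3-4, 16+0) = 16
r[4] = max(3+16-4, 7+7-4, 16+3-4, 20+0) = 20
r[5] = max(3+20-4, 7+16-4, 16+7-4, 20+3-4, 11+0) = 19
r[6] = max(3+19-4, 7+20-4, 16+16-4, 20+7-4, 11+3-4, 19+0) = 28
r[7] = max(3+28-4, 7+19-4, 16+20-4, …, 19+3-4, 17+0) = 32
r[8] = max(3+32-4, 7+28-4, 16+19-4, …, 17+3-4, 35+0) = 36
One optimal plan: pieces 4 + 4 (1 cut) → $40 − $4 = $36.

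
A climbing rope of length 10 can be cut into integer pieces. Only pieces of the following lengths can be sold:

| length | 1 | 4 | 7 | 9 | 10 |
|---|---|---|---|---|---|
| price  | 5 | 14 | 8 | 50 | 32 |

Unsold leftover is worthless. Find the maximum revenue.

Let f[k] be the best obtainable value from length k. For each k, try every first piece i and keep the best of price[i] + f[k−i].
f[1] = 5
f[2] = 10  (first piece 1, then f[1]=5)
f[3] = 15  (first piece 1, then f[2]=10)
f[4] = 20  (first piece 1, then f[3]=15)
f[5] = 25  (first piece 1, then f[4]=20)
f[6] = 30  (first piece 1, then f[5]=25)
f[7] = 35  (first piece 1, then f[6]=30)
f[8] = 40  (first piece 1, then f[7]=35)
f[9] = 50
f[10] = 55  (first piece 1, then f[9]=50)
One optimal cutting: 9 + 1 → €55.

55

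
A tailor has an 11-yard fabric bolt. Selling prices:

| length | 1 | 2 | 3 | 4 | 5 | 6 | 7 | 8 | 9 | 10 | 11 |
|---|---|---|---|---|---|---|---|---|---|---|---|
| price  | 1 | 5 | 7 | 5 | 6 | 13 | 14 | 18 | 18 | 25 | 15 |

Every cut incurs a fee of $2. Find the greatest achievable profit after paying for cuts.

24

Build v[k] bottom-up: v[k] = max over allowed piece i of (p[i] + v[k−i]) − 2 per cut.
v[1] = 1
v[2] = 5
v[3] = 7
v[4] = 8  (first piece 2, then v[2]=5)
v[5] = 10  (first piece 2, then v[3]=7)
v[6] = 13
v[7] = 14
v[8] = 18
v[9] = 18  (first piece 3, then v[6]=13)
v[10] = 25
v[11] = 24  (first piece 1, then v[10]=25)
One optimal plan: pieces 10 + 1 (1 cut) → $26 − $2 = $24.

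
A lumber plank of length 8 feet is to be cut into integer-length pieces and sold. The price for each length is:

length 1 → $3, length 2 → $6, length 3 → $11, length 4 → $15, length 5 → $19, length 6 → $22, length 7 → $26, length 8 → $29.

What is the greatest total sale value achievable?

Consider every possible first cut. R[k] is the best of p[i]+R[k−i] over all sellable i≤k.
R[1] = 3
R[2] = max(3+3, 6+0) = 6
R[3] = max(3+6, 6+3, 11+0) = 11
R[4] = max(3+11, 6+6, 11+3, 15+0) = 15
R[5] = max(3+15, 6+11, 11+6, 15+3, 19+0) = 19
R[6] = max(3+19, 6+15, 11+11, 15+6, 19+3, 22+0) = 22
R[7] = max(3+22, 6+19, 11+15, …, 22+3, 26+0) = 26
R[8] = max(3+26, 6+22, 11+19, …, 26+3, 29+0) = 30
One optimal cutting: 5 + 3 → $19 + $11 = $30.

30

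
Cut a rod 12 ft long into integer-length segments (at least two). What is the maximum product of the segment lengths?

81

Fill g[k] for k=2..12: at each k try every first piece i and multiply by the better of (k−i) uncut or g[k−i].
g[2] = 1·max(1,0) = 1·1 = 1
g[3] = max(1·2, 2·1) = 2
g[4] = max(1·3, 2·2, 3·1) = 4
g[5] = max(1·4, 2·3, 3·2, 4·1) = 6
g[6] = max(1·6, 2·4, 3·3, 4·2, 5·1) = 9
g[7] = max(1·9, 2·6, 3·4, 4·3, 5·2, 6·1) = 12
g[8] = max(1·12, 2·9, 3·6, …, 6·2, 7·1) = 18
g[9] = max(1·18, 2·12, 3·9, …, 7·2, 8·1) = 27
g[10] = max(1·27, 2·18, 3·12, …, 8·2, 9·1) = 36
g[11] = max(1·36, 2·27, 3·18, …, 9·2, 10·1) = 54
g[12] = max(1·54, 2·36, 3·27, …, 10·2, 11·1) = 81
One optimal split: 3 + 3 + 3 + 3; product 3·3·3·3 = 81.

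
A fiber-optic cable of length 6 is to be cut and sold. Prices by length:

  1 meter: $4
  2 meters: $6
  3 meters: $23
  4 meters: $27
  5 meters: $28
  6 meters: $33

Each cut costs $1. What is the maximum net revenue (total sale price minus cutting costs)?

45

Build v[k] bottom-up: v[k] = max over allowed piece i of (p[i] + v[k−i]) − 1 per cut.
v[1] = 4
v[2] = max(4+4-1, 6+0) = 7
v[3] = max(4+7-1, 6+4-1, 23+0) = 23
v[4] = max(4+23-1, 6+7-1, 23+4-1, 27+0) = 27
v[5] = max(4+27-1, 6+23-1, 23+7-1, 27+4-1, 28+0) = 30
v[6] = max(4+30-1, 6+27-1, 23+23-1, 27+7-1, 28+4-1, 33+0) = 45
One optimal plan: pieces 3 + 3 (1 cut) → $46 − $1 = $45.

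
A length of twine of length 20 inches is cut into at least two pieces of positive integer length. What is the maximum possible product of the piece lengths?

1458

Let g[k] be the best product for length k (with at least one cut). For each first piece i, the rest contributes max(k−i, g[k−i]).
Small cases: g[2]=1, g[3]=2, g[4]=4, g[5]=6, g[6]=9, g[7]=12, g[8]=18, g[9]=27, g[10]=36, g[11]=54, g[12]=81.
g[13] = 2·max(11,54) = 2·54 = 108
g[14] = 2·max(12,81) = 2·81 = 162
g[15] = 3·max(12,81) = 3·81 = 243
g[16] = 2·max(14,162) = 2·162 = 324
g[17] = 2·max(15,243) = 2·243 = 486
g[18] = 3·max(15,243) = 3·243 = 729
g[19] = 2·max(17,486) = 2·486 = 972
g[20] = 2·max(18,729) = 2·729 = 1458
One optimal split: 3 + 3 + 3 + 3 + 3 + 3 + 2; product 3·3·3·3·3·3·2 = 1458.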